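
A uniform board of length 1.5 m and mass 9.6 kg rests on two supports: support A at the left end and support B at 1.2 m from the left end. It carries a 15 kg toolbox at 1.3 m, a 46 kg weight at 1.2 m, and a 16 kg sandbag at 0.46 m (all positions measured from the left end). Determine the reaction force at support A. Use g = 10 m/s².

Sum moments about support B (its reaction then has zero moment arm).
Beam weight: 9.6 × 10 = 96 N down at 0.75 m → arm 0.45 m, τ = 96 × 0.45 = 43.2 N·m counterclockwise.
Toolbox: 15 × 10 = 150 N down at 1.3 m → arm 0.1 m, τ = 150 × 0.1 = 15 N·m clockwise.
Weight: acts at the support B, moment arm 0 → no torque.
Sandbag: 16 × 10 = 160 N down at 0.46 m → arm 0.74 m, τ = 160 × 0.74 = 118.4 N·m counterclockwise.
Net load moment about support B = 146.6 N·m counterclockwise.
Reaction R at support A is upward at 0 m, arm 1.2 m → moment R × 1.2 clockwise.
Στ = 0 ⇒ R × 1.2 = 146.6 ⇒ R = 122 N.

R_A ≈ 122 N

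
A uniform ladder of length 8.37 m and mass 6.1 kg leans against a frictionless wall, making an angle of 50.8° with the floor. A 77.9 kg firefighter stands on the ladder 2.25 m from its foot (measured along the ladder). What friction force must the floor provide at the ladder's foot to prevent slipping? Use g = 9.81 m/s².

Taking torques about the foot of the ladder:
Ladder weight 6.1×9.81 = 59.84 N acts at 4.185 m along the ladder; its horizontal arm is 4.185·cos50.8° = 2.645 m → τ = 158.3 N·m clockwise.
Firefighter: 77.9×9.81 = 764.2 N at 2.25 m → arm 1.422 m → τ = 1087 N·m clockwise.
Wall normal N acts horizontally at the top; its moment arm is the height L sinθ = 8.37·sin50.8° = 6.486 m, counterclockwise.
Balancing moments: N × 6.486 = 1245, giving N = 192 N.
ΣFx = 0: friction at the foot balances the wall's push, so f = N_wall = 192 N.

f ≈ 192 N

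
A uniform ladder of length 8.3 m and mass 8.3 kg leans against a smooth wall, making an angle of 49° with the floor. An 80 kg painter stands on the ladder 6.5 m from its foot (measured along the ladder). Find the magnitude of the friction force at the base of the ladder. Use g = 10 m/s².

Taking torques about the foot of the ladder:
Ladder weight 8.3×10 = 83 N acts at 4.15 m along the ladder; its horizontal arm is 4.15·cos49° = 2.723 m → τ = 226 N·m clockwise.
Painter: 80×10 = 800 N at 6.5 m → arm 4.264 m → τ = 3411 N·m clockwise.
Wall normal N acts horizontally at the top; its moment arm is the height L sinθ = 8.3·sin49° = 6.264 m, counterclockwise.
For rotational equilibrium, N × 6.264 = 3637, so N = 581 N.
ΣFx = 0: friction at the foot balances the wall's push, so f = N_wall = 581 N.

f ≈ 581 N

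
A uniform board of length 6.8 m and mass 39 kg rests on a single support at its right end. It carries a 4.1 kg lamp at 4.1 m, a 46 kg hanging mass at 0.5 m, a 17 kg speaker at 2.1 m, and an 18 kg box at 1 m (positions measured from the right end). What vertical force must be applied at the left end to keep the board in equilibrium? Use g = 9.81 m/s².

F ≈ 326 N

Sum moments about the right end (the unknown pivot reaction has zero arm there).
Beam weight: 39 × 9.81 = 382.6 N down at 3.4 m → arm 3.4 m, τ = 382.6 × 3.4 = 1301 N·m counterclockwise.
Lamp: 4.1 × 9.81 = 40.22 N down at 4.1 m → arm 4.1 m, τ = 40.22 × 4.1 = 164.9 N·m counterclockwise.
Hanging mass: 46 × 9.81 = 451.3 N down at 0.5 m → arm 0.5 m, τ = 451.3 × 0.5 = 225.7 N·m counterclockwise.
Speaker: 17 × 9.81 = 166.8 N down at 2.1 m → arm 2.1 m, τ = 166.8 × 2.1 = 350.3 N·m counterclockwise.
Box: 18 × 9.81 = 176.6 N down at 1 m → arm 1 m, τ = 176.6 × 1 = 176.6 N·m counterclockwise.
Net moment of the loads = 2218 N·m counterclockwise.
The upward force F acts at the left end, arm 6.8 m, giving F × 6.8 clockwise.
For rotational equilibrium, F × 6.8 = 2218, so F = 2218 / 6.8 = 326 N.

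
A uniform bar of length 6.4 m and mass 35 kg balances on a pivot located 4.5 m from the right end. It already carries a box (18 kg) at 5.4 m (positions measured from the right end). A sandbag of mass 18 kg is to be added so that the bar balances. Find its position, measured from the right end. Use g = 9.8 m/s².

x ≈ 6.13 m from the right end

Taking torques about the pivot (at 4.5 m from the right end):
Beam weight: 35 × 9.8 = 343 N down at 3.2 m → arm 1.3 m, τ = 343 × 1.3 = 445.9 N·m clockwise.
Box: 18 × 9.8 = 176.4 N down at 5.4 m → arm 0.9 m, τ = 176.4 × 0.9 = 158.8 N·m counterclockwise.
Net moment of existing loads = 287.1 N·m clockwise.
The sandbag weighs 18 × 9.8 = 176.4 N and must supply an equal counterclockwise moment, so its lever arm about the pivot is 287.1 / 176.4 = 1.63 m.
That puts it at 4.5 + 1.63 = 6.13 m from the right end.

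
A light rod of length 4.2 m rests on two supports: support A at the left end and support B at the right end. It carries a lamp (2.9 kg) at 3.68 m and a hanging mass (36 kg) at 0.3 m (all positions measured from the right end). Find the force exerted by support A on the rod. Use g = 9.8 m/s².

R_A ≈ 50.1 N

Sum moments about support B (its reaction then has zero moment arm).
Lamp: 2.9 × 9.8 = 28.42 N down at 3.68 m → arm 3.68 m, τ = 28.42 × 3.68 = 104.6 N·m counterclockwise.
Hanging mass: 36 × 9.8 = 352.8 N down at 0.3 m → arm 0.3 m, τ = 352.8 × 0.3 = 105.8 N·m counterclockwise.
Net load moment about support B = 210.4 N·m counterclockwise.
Reaction R at support A is upward at 4.2 m, arm 4.2 m → moment R × 4.2 clockwise.
Setting net torque to zero: R × 4.2 = 210.4 → R = 50.1 N.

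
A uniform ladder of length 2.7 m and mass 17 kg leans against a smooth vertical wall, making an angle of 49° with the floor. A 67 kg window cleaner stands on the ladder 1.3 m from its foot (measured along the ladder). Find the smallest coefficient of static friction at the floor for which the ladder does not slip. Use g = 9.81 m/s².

Taking torques about the foot of the ladder:
Ladder weight 17×9.81 = 166.8 N acts at 1.35 m along the ladder; its horizontal arm is 1.35·cos49° = 0.8857 m → τ = 147.7 N·m clockwise.
Window cleaner: 67×9.81 = 657.3 N at 1.3 m → arm 0.8529 m → τ = 560.6 N·m clockwise.
Wall normal N acts horizontally at the top; its moment arm is the height L sinθ = 2.7·sin49° = 2.038 m, counterclockwise.
Balancing moments: N × 2.038 = 708.3, giving N = 347.5 N.
ΣFx = 0 ⇒ f = N_wall = 347.5 N. ΣFy = 0 ⇒ N_floor = 824.1 N.
μ_min = f / N_floor = 347.5 / 824.1 = 0.422.

μ_min ≈ 0.422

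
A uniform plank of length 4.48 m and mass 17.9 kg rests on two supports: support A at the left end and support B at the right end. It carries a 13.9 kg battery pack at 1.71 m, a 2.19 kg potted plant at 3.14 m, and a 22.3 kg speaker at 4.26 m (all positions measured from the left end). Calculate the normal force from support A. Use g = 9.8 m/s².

Take moments about support B.
Beam weight: 17.9 × 9.8 = 175.4 N down at 2.24 m → arm 2.24 m, τ = 175.4 × 2.24 = 392.9 N·m counterclockwise.
Battery pack: 13.9 × 9.8 = 136.2 N down at 1.71 m → arm 2.77 m, τ = 136.2 × 2.77 = 377.3 N·m counterclockwise.
Potted plant: 2.19 × 9.8 = 21.46 N down at 3.14 m → arm 1.34 m, τ = 21.46 × 1.34 = 28.76 N·m counterclockwise.
Speaker: 22.3 × 9.8 = 218.5 N down at 4.26 m → arm 0.22 m, τ = 218.5 × 0.22 = 48.07 N·m counterclockwise.
Net load moment about support B = 847 N·m counterclockwise.
Reaction R at support A is upward at 0 m, arm 4.48 m → moment R × 4.48 clockwise.
For rotational equilibrium, R × 4.48 = 847, so R = 189 N.

R_A ≈ 189 N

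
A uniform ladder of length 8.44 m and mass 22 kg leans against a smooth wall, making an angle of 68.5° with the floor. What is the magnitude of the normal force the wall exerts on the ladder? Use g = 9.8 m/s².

Sum moments about the foot of the ladder (the floor normal and friction both act there and drop out).
Ladder weight 22×9.8 = 215.6 N acts at 4.22 m along the ladder; its horizontal arm is 4.22·cos68.5° = 1.547 m → τ = 333.5 N·m clockwise.
Wall normal N acts horizontally at the top; its moment arm is the height L sinθ = 8.44·sin68.5° = 7.853 m, counterclockwise.
For rotational equilibrium, N × 7.853 = 333.5, so N = 42.5 N.

N_wall ≈ 42.5 N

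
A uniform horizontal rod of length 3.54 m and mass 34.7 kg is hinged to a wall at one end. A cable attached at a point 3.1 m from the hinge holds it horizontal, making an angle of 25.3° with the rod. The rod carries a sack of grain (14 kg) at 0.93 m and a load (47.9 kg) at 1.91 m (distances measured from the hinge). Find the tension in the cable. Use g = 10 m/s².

T ≈ 1250 N

Taking torques about the hinge:
Beam weight: 34.7 × 10 = 347 N down at 1.77 m → arm 1.77 m, τ = 347 × 1.77 = 614.2 N·m clockwise.
Sack of grain: 14 × 10 = 140 N down at 0.93 m → arm 0.93 m, τ = 140 × 0.93 = 130.2 N·m clockwise.
Load: 47.9 × 10 = 479 N down at 1.91 m → arm 1.91 m, τ = 479 × 1.91 = 914.9 N·m clockwise.
Total clockwise load moment = 1659 N·m.
The cable tension T acts at 3.1 m; only its component perpendicular to the rod, T sinθ, produces torque. sin 25.3° = 0.4274.
Στ = 0 ⇒ T × 3.1 × 0.4274 = 1659 ⇒ T = 1659 / 1.325 = 1250 N.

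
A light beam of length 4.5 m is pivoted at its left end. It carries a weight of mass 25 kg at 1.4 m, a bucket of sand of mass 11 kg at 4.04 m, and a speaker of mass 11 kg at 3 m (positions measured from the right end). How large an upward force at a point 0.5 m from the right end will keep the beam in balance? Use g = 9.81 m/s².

Take moments about the left end.
Weight: 25 × 9.81 = 245.2 N down at 1.4 m → arm 3.1 m, τ = 245.2 × 3.1 = 760.1 N·m clockwise.
Bucket of sand: 11 × 9.81 = 107.9 N down at 4.04 m → arm 0.46 m, τ = 107.9 × 0.46 = 49.63 N·m clockwise.
Speaker: 11 × 9.81 = 107.9 N down at 3 m → arm 1.5 m, τ = 107.9 × 1.5 = 161.9 N·m clockwise.
Net moment of the loads = 971.6 N·m clockwise.
The upward force F acts at a point 0.5 m from the right end, arm 4 m, giving F × 4 counterclockwise.
For rotational equilibrium, F × 4 = 971.6, so F = 971.6 / 4 = 243 N.

F ≈ 243 N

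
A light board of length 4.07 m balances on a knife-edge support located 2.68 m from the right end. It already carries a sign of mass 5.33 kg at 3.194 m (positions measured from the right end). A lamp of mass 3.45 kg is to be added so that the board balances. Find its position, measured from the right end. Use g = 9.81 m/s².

x ≈ 1.89 m from the right end

About the knife-edge support (at 2.68 m from the right end):
Sign: 5.33 × 9.81 = 52.29 N down at 3.194 m → arm 0.514 m, τ = 52.29 × 0.514 = 26.88 N·m counterclockwise.
Net moment of existing loads = 26.88 N·m counterclockwise.
The lamp weighs 3.45 × 9.81 = 33.84 N and must supply an equal clockwise moment, so its lever arm about the knife-edge support is 26.88 / 33.84 = 0.794 m.
That puts it at 2.68 − 0.794 = 1.89 m from the right end.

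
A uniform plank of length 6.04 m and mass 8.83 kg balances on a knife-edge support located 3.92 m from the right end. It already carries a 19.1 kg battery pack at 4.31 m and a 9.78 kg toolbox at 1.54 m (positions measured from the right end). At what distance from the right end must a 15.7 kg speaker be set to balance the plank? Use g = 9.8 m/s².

x ≈ 5.43 m from the right end

About the knife-edge support (at 3.92 m from the right end):
Beam weight: 8.83 × 9.8 = 86.53 N down at 3.02 m → arm 0.9 m, τ = 86.53 × 0.9 = 77.88 N·m clockwise.
Battery pack: 19.1 × 9.8 = 187.2 N down at 4.31 m → arm 0.39 m, τ = 187.2 × 0.39 = 73.01 N·m counterclockwise.
Toolbox: 9.78 × 9.8 = 95.84 N down at 1.54 m → arm 2.38 m, τ = 95.84 × 2.38 = 228.1 N·m clockwise.
Net moment of existing loads = 233 N·m clockwise.
The speaker weighs 15.7 × 9.8 = 153.9 N and must supply an equal counterclockwise moment, so its lever arm about the knife-edge support is 233 / 153.9 = 1.51 m.
That puts it at 3.92 + 1.51 = 5.43 m from the right end.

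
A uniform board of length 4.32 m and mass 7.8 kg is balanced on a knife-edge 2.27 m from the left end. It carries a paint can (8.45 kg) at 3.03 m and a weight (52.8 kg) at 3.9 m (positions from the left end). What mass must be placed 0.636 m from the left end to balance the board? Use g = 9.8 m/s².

m ≈ 56.1 kg

Take moments about the knife-edge (at 2.27 m from the left end).
Beam weight: 7.8 × 9.8 = 76.44 N down at 2.16 m → arm 0.11 m, τ = 76.44 × 0.11 = 8.408 N·m counterclockwise.
Paint can: 8.45 × 9.8 = 82.81 N down at 3.03 m → arm 0.76 m, τ = 82.81 × 0.76 = 62.94 N·m clockwise.
Weight: 52.8 × 9.8 = 517.4 N down at 3.9 m → arm 1.63 m, τ = 517.4 × 1.63 = 843.4 N·m clockwise.
Net moment of known loads = 897.9 N·m clockwise.
An unknown mass m at 0.636 m has arm 1.634 m; its moment is m·g·1.634 counterclockwise.
Balancing moments: m × 9.8 × 1.634 = 897.9, giving m = 897.9 / (9.8 × 1.634) = 56.1 kg.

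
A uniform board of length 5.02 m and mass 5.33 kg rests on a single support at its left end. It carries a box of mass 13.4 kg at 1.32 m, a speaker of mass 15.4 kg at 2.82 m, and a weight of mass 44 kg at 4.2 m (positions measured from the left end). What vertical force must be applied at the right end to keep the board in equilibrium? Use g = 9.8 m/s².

Taking torques about the left end:
Beam weight: 5.33 × 9.8 = 52.23 N down at 2.51 m → arm 2.51 m, τ = 52.23 × 2.51 = 131.1 N·m clockwise.
Box: 13.4 × 9.8 = 131.3 N down at 1.32 m → arm 1.32 m, τ = 131.3 × 1.32 = 173.3 N·m clockwise.
Speaker: 15.4 × 9.8 = 150.9 N down at 2.82 m → arm 2.82 m, τ = 150.9 × 2.82 = 425.5 N·m clockwise.
Weight: 44 × 9.8 = 431.2 N down at 4.2 m → arm 4.2 m, τ = 431.2 × 4.2 = 1811 N·m clockwise.
Net moment of the loads = 2541 N·m clockwise.
The upward force F acts at the right end, arm 5.02 m, giving F × 5.02 counterclockwise.
For rotational equilibrium, F × 5.02 = 2541, so F = 2541 / 5.02 = 506 N.

F ≈ 506 N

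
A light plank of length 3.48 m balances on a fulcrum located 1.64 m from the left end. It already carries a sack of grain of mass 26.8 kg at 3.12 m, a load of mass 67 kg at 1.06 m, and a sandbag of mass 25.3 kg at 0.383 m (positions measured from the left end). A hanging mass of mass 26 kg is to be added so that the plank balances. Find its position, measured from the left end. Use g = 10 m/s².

Sum moments about the fulcrum (at 1.64 m from the left end) (the support reaction has zero arm there).
Sack of grain: 26.8 × 10 = 268 N down at 3.12 m → arm 1.48 m, τ = 268 × 1.48 = 396.6 N·m clockwise.
Load: 67 × 10 = 670 N down at 1.06 m → arm 0.58 m, τ = 670 × 0.58 = 388.6 N·m counterclockwise.
Sandbag: 25.3 × 10 = 253 N down at 0.383 m → arm 1.257 m, τ = 253 × 1.257 = 318 N·m counterclockwise.
Net moment of existing loads = 310 N·m counterclockwise.
The hanging mass weighs 26 × 10 = 260 N and must supply an equal clockwise moment, so its lever arm about the fulcrum is 310 / 260 = 1.19 m.
That puts it at 1.64 + 1.19 = 2.83 m from the left end.

x ≈ 2.83 m from the left end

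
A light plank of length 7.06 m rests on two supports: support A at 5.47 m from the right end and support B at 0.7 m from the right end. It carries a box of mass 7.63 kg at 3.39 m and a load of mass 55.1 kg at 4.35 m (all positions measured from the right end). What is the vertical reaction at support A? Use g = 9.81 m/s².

Taking torques about support B:
Box: 7.63 × 9.81 = 74.85 N down at 3.39 m → arm 2.69 m, τ = 74.85 × 2.69 = 201.3 N·m counterclockwise.
Load: 55.1 × 9.81 = 540.5 N down at 4.35 m → arm 3.65 m, τ = 540.5 × 3.65 = 1973 N·m counterclockwise.
Net load moment about support B = 2174 N·m counterclockwise.
Reaction R at support A is upward at 5.47 m, arm 4.77 m → moment R × 4.77 clockwise.
Setting net torque to zero: R × 4.77 = 2174 → R = 456 N.

R_A ≈ 456 N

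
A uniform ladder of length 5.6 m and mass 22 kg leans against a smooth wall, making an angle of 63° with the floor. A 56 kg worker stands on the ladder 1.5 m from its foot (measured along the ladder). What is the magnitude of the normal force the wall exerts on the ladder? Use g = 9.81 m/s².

Choose the foot of the ladder as the axis so the floor normal and friction both act there and drop out.
Ladder weight 22×9.81 = 215.8 N acts at 2.8 m along the ladder; its horizontal arm is 2.8·cos63° = 1.271 m → τ = 274.3 N·m clockwise.
Worker: 56×9.81 = 549.4 N at 1.5 m → arm 0.681 m → τ = 374.1 N·m clockwise.
Wall normal N acts horizontally at the top; its moment arm is the height L sinθ = 5.6·sin63° = 4.99 m, counterclockwise.
For rotational equilibrium, N × 4.99 = 648.4, so N = 130 N.

N_wall ≈ 130 N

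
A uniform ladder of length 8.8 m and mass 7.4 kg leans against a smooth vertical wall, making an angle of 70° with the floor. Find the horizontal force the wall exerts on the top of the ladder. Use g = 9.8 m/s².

About the foot of the ladder:
Ladder weight 7.4×9.8 = 72.52 N acts at 4.4 m along the ladder; its horizontal arm is 4.4·cos70° = 1.505 m → τ = 109.1 N·m clockwise.
Wall normal N acts horizontally at the top; its moment arm is the height L sinθ = 8.8·sin70° = 8.269 m, counterclockwise.
Balancing moments: N × 8.269 = 109.1, giving N = 13.2 N.

N_wall ≈ 13.2 N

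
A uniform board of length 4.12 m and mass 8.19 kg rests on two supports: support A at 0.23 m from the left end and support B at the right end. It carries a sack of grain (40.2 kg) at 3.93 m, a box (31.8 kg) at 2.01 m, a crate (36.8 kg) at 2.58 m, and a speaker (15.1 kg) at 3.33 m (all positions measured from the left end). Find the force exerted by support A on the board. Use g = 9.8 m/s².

Take moments about support B.
Beam weight: 8.19 × 9.8 = 80.26 N down at 2.06 m → arm 2.06 m, τ = 80.26 × 2.06 = 165.3 N·m counterclockwise.
Sack of grain: 40.2 × 9.8 = 394 N down at 3.93 m → arm 0.19 m, τ = 394 × 0.19 = 74.86 N·m counterclockwise.
Box: 31.8 × 9.8 = 311.6 N down at 2.01 m → arm 2.11 m, τ = 311.6 × 2.11 = 657.5 N·m counterclockwise.
Crate: 36.8 × 9.8 = 360.6 N down at 2.58 m → arm 1.54 m, τ = 360.6 × 1.54 = 555.3 N·m counterclockwise.
Speaker: 15.1 × 9.8 = 148 N down at 3.33 m → arm 0.79 m, τ = 148 × 0.79 = 116.9 N·m counterclockwise.
Net load moment about support B = 1570 N·m counterclockwise.
Reaction R at support A is upward at 0.23 m, arm 3.89 m → moment R × 3.89 clockwise.
Setting net torque to zero: R × 3.89 = 1570 → R = 404 N.

R_A ≈ 404 N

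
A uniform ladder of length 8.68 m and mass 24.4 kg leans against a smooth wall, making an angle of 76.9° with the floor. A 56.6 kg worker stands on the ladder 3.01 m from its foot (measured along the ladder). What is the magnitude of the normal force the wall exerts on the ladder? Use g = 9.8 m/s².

Choose the foot of the ladder as the axis so the floor normal and friction both act there and drop out.
Ladder weight 24.4×9.8 = 239.1 N acts at 4.34 m along the ladder; its horizontal arm is 4.34·cos76.9° = 0.9837 m → τ = 235.2 N·m clockwise.
Worker: 56.6×9.8 = 554.7 N at 3.01 m → arm 0.6822 m → τ = 378.4 N·m clockwise.
Wall normal N acts horizontally at the top; its moment arm is the height L sinθ = 8.68·sin76.9° = 8.454 m, counterclockwise.
Setting net torque to zero: N × 8.454 = 613.6 → N = 72.6 N.

N_wall ≈ 72.6 N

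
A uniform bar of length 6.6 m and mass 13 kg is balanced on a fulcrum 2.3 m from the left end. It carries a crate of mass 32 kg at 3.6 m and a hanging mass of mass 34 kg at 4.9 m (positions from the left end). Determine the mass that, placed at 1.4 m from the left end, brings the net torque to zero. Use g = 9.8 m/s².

m ≈ 159 kg

Choose the fulcrum (at 2.3 m from the left end) as the axis so the support reaction has zero arm there.
Beam weight: 13 × 9.8 = 127.4 N down at 3.3 m → arm 1 m, τ = 127.4 × 1 = 127.4 N·m clockwise.
Crate: 32 × 9.8 = 313.6 N down at 3.6 m → arm 1.3 m, τ = 313.6 × 1.3 = 407.7 N·m clockwise.
Hanging mass: 34 × 9.8 = 333.2 N down at 4.9 m → arm 2.6 m, τ = 333.2 × 2.6 = 866.3 N·m clockwise.
Net moment of known loads = 1401 N·m clockwise.
An unknown mass m at 1.4 m has arm 0.9 m; its moment is m·g·0.9 counterclockwise.
For rotational equilibrium, m × 9.8 × 0.9 = 1401, so m = 1401 / (9.8 × 0.9) = 159 kg.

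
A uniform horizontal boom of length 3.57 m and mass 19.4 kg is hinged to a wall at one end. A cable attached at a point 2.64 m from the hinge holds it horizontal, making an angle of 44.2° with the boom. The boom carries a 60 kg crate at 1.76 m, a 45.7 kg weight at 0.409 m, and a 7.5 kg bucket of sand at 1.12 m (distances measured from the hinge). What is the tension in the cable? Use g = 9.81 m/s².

T ≈ 892 N

Take moments about the hinge.
Beam weight: 19.4 × 9.81 = 190.3 N down at 1.785 m → arm 1.785 m, τ = 190.3 × 1.785 = 339.7 N·m clockwise.
Crate: 60 × 9.81 = 588.6 N down at 1.76 m → arm 1.76 m, τ = 588.6 × 1.76 = 1036 N·m clockwise.
Weight: 45.7 × 9.81 = 448.3 N down at 0.409 m → arm 0.409 m, τ = 448.3 × 0.409 = 183.4 N·m clockwise.
Bucket of sand: 7.5 × 9.81 = 73.58 N down at 1.12 m → arm 1.12 m, τ = 73.58 × 1.12 = 82.41 N·m clockwise.
Total clockwise load moment = 1642 N·m.
The cable tension T acts at 2.64 m; only its component perpendicular to the boom, T sinθ, produces torque. sin 44.2° = 0.6972.
Setting net torque to zero: T × 2.64 × 0.6972 = 1642 → T = 1642 / 1.841 = 892 N.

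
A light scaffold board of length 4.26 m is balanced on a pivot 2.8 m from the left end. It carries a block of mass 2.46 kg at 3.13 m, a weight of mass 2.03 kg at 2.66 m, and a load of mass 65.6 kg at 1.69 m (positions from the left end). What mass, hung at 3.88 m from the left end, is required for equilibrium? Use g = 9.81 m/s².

About the pivot (at 2.8 m from the left end):
Block: 2.46 × 9.81 = 24.13 N down at 3.13 m → arm 0.33 m, τ = 24.13 × 0.33 = 7.963 N·m clockwise.
Weight: 2.03 × 9.81 = 19.91 N down at 2.66 m → arm 0.14 m, τ = 19.91 × 0.14 = 2.787 N·m counterclockwise.
Load: 65.6 × 9.81 = 643.5 N down at 1.69 m → arm 1.11 m, τ = 643.5 × 1.11 = 714.3 N·m counterclockwise.
Net moment of known loads = 709.1 N·m counterclockwise.
An unknown mass m at 3.88 m has arm 1.08 m; its moment is m·g·1.08 clockwise.
Setting net torque to zero: m × 9.81 × 1.08 = 709.1 → m = 709.1 / (9.81 × 1.08) = 66.9 kg.

m ≈ 66.9 kg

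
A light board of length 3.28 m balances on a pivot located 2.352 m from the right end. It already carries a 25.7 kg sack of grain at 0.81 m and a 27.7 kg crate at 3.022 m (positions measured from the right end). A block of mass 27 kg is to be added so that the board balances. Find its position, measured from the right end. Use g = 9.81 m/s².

About the pivot (at 2.352 m from the right end):
Sack of grain: 25.7 × 9.81 = 252.1 N down at 0.81 m → arm 1.542 m, τ = 252.1 × 1.542 = 388.7 N·m clockwise.
Crate: 27.7 × 9.81 = 271.7 N down at 3.022 m → arm 0.67 m, τ = 271.7 × 0.67 = 182 N·m counterclockwise.
Net moment of existing loads = 206.7 N·m clockwise.
The block weighs 27 × 9.81 = 264.9 N and must supply an equal counterclockwise moment, so its lever arm about the pivot is 206.7 / 264.9 = 0.78 m.
That puts it at 2.352 + 0.78 = 3.13 m from the right end.

x ≈ 3.13 m from the right end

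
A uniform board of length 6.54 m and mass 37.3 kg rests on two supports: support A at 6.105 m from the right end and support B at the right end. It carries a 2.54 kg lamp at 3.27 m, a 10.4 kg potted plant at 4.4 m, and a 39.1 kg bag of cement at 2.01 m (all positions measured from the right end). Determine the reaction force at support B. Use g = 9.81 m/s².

Taking torques about support A:
Beam weight: 37.3 × 9.81 = 365.9 N down at 3.27 m → arm 2.835 m, τ = 365.9 × 2.835 = 1037 N·m clockwise.
Lamp: 2.54 × 9.81 = 24.92 N down at 3.27 m → arm 2.835 m, τ = 24.92 × 2.835 = 70.65 N·m clockwise.
Potted plant: 10.4 × 9.81 = 102 N down at 4.4 m → arm 1.705 m, τ = 102 × 1.705 = 173.9 N·m clockwise.
Bag of cement: 39.1 × 9.81 = 383.6 N down at 2.01 m → arm 4.095 m, τ = 383.6 × 4.095 = 1571 N·m clockwise.
Net load moment about support A = 2853 N·m clockwise.
Reaction R at support B is upward at 0 m, arm 6.105 m → moment R × 6.105 counterclockwise.
For rotational equilibrium, R × 6.105 = 2853, so R = 467 N.

R_B ≈ 467 N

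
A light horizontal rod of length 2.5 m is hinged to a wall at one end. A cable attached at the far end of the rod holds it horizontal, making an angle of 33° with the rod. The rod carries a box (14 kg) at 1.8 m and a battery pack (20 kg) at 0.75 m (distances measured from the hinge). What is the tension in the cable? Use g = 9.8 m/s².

T ≈ 289 N

Take moments about the hinge.
Box: 14 × 9.8 = 137.2 N down at 1.8 m → arm 1.8 m, τ = 137.2 × 1.8 = 247 N·m clockwise.
Battery pack: 20 × 9.8 = 196 N down at 0.75 m → arm 0.75 m, τ = 196 × 0.75 = 147 N·m clockwise.
Total clockwise load moment = 394 N·m.
The cable tension T acts at 2.5 m; only its component perpendicular to the rod, T sinθ, produces torque. sin 33° = 0.5446.
Balancing moments: T × 2.5 × 0.5446 = 394, giving T = 394 / 1.361 = 289 N.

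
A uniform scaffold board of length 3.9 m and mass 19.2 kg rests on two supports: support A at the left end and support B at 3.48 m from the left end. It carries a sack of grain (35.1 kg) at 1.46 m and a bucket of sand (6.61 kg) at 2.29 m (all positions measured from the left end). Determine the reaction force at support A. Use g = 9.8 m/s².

Sum moments about support B (its reaction then has zero moment arm).
Beam weight: 19.2 × 9.8 = 188.2 N down at 1.95 m → arm 1.53 m, τ = 188.2 × 1.53 = 287.9 N·m counterclockwise.
Sack of grain: 35.1 × 9.8 = 344 N down at 1.46 m → arm 2.02 m, τ = 344 × 2.02 = 694.9 N·m counterclockwise.
Bucket of sand: 6.61 × 9.8 = 64.78 N down at 2.29 m → arm 1.19 m, τ = 64.78 × 1.19 = 77.09 N·m counterclockwise.
Net load moment about support B = 1060 N·m counterclockwise.
Reaction R at support A is upward at 0 m, arm 3.48 m → moment R × 3.48 clockwise.
For rotational equilibrium, R × 3.48 = 1060, so R = 305 N.

R_A ≈ 305 N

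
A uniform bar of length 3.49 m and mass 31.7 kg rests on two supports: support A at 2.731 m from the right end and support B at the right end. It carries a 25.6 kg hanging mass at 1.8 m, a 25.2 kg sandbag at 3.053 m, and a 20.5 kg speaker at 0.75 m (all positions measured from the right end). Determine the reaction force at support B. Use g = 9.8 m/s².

About support A:
Beam weight: 31.7 × 9.8 = 310.7 N down at 1.745 m → arm 0.986 m, τ = 310.7 × 0.986 = 306.4 N·m clockwise.
Hanging mass: 25.6 × 9.8 = 250.9 N down at 1.8 m → arm 0.931 m, τ = 250.9 × 0.931 = 233.6 N·m clockwise.
Sandbag: 25.2 × 9.8 = 247 N down at 3.053 m → arm 0.322 m, τ = 247 × 0.322 = 79.53 N·m counterclockwise.
Speaker: 20.5 × 9.8 = 200.9 N down at 0.75 m → arm 1.981 m, τ = 200.9 × 1.981 = 398 N·m clockwise.
Net load moment about support A = 858.5 N·m clockwise.
Reaction R at support B is upward at 0 m, arm 2.731 m → moment R × 2.731 counterclockwise.
Balancing moments: R × 2.731 = 858.5, giving R = 314 N.

R_B ≈ 314 N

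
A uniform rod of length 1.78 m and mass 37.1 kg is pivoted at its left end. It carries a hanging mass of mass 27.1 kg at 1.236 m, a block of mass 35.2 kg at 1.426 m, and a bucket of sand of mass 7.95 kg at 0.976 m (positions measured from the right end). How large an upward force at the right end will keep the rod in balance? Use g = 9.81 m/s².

F ≈ 367 N

About the left end:
Beam weight: 37.1 × 9.81 = 364 N down at 0.89 m → arm 0.89 m, τ = 364 × 0.89 = 324 N·m clockwise.
Hanging mass: 27.1 × 9.81 = 265.9 N down at 1.236 m → arm 0.544 m, τ = 265.9 × 0.544 = 144.6 N·m clockwise.
Block: 35.2 × 9.81 = 345.3 N down at 1.426 m → arm 0.354 m, τ = 345.3 × 0.354 = 122.2 N·m clockwise.
Bucket of sand: 7.95 × 9.81 = 77.99 N down at 0.976 m → arm 0.804 m, τ = 77.99 × 0.804 = 62.7 N·m clockwise.
Net moment of the loads = 653.5 N·m clockwise.
The upward force F acts at the right end, arm 1.78 m, giving F × 1.78 counterclockwise.
For rotational equilibrium, F × 1.78 = 653.5, so F = 653.5 / 1.78 = 367 N.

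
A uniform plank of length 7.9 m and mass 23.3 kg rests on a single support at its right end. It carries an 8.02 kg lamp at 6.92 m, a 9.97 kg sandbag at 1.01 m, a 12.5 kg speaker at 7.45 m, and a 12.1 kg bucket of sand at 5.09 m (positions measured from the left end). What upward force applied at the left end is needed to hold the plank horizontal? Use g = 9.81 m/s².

About the right end:
Beam weight: 23.3 × 9.81 = 228.6 N down at 3.95 m → arm 3.95 m, τ = 228.6 × 3.95 = 903 N·m counterclockwise.
Lamp: 8.02 × 9.81 = 78.68 N down at 6.92 m → arm 0.98 m, τ = 78.68 × 0.98 = 77.11 N·m counterclockwise.
Sandbag: 9.97 × 9.81 = 97.81 N down at 1.01 m → arm 6.89 m, τ = 97.81 × 6.89 = 673.9 N·m counterclockwise.
Speaker: 12.5 × 9.81 = 122.6 N down at 7.45 m → arm 0.45 m, τ = 122.6 × 0.45 = 55.17 N·m counterclockwise.
Bucket of sand: 12.1 × 9.81 = 118.7 N down at 5.09 m → arm 2.81 m, τ = 118.7 × 2.81 = 333.5 N·m counterclockwise.
Net moment of the loads = 2043 N·m counterclockwise.
The upward force F acts at the left end, arm 7.9 m, giving F × 7.9 clockwise.
Στ = 0 ⇒ F × 7.9 = 2043 ⇒ F = 2043 / 7.9 = 259 N.

F ≈ 259 N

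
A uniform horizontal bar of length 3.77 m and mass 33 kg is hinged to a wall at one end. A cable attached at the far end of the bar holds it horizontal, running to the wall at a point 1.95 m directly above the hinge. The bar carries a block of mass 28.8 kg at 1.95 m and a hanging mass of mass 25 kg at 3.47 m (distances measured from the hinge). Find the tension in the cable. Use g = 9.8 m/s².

T ≈ 1160 N

Take moments about the hinge.
Beam weight: 33 × 9.8 = 323.4 N down at 1.885 m → arm 1.885 m, τ = 323.4 × 1.885 = 609.6 N·m clockwise.
Block: 28.8 × 9.8 = 282.2 N down at 1.95 m → arm 1.95 m, τ = 282.2 × 1.95 = 550.3 N·m clockwise.
Hanging mass: 25 × 9.8 = 245 N down at 3.47 m → arm 3.47 m, τ = 245 × 3.47 = 850.2 N·m clockwise.
Total clockwise load moment = 2010 N·m.
The cable tension T acts at 3.77 m; only its component perpendicular to the bar, T sinθ, produces torque. sinθ = h/√(h²+d²) = 1.95/√(1.95²+3.77²) = 0.4594.
Balancing moments: T × 3.77 × 0.4594 = 2010, giving T = 2010 / 1.732 = 1160 N.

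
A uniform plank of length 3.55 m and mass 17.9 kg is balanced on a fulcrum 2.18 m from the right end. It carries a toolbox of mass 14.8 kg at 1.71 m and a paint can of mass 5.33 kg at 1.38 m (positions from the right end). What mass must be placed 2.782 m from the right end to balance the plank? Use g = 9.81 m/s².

Take moments about the fulcrum (at 2.18 m from the right end).
Beam weight: 17.9 × 9.81 = 175.6 N down at 1.775 m → arm 0.405 m, τ = 175.6 × 0.405 = 71.12 N·m clockwise.
Toolbox: 14.8 × 9.81 = 145.2 N down at 1.71 m → arm 0.47 m, τ = 145.2 × 0.47 = 68.24 N·m clockwise.
Paint can: 5.33 × 9.81 = 52.29 N down at 1.38 m → arm 0.8 m, τ = 52.29 × 0.8 = 41.83 N·m clockwise.
Net moment of known loads = 181.2 N·m clockwise.
An unknown mass m at 2.782 m has arm 0.602 m; its moment is m·g·0.602 counterclockwise.
Setting net torque to zero: m × 9.81 × 0.602 = 181.2 → m = 181.2 / (9.81 × 0.602) = 30.7 kg.

m ≈ 30.7 kg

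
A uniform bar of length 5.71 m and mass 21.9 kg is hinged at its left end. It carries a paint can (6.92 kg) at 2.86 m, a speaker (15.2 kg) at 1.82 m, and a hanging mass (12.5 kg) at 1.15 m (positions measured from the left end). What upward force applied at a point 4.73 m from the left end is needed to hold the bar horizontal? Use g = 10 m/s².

F ≈ 263 N

Taking torques about the left end:
Beam weight: 21.9 × 10 = 219 N down at 2.855 m → arm 2.855 m, τ = 219 × 2.855 = 625.2 N·m clockwise.
Paint can: 6.92 × 10 = 69.2 N down at 2.86 m → arm 2.86 m, τ = 69.2 × 2.86 = 197.9 N·m clockwise.
Speaker: 15.2 × 10 = 152 N down at 1.82 m → arm 1.82 m, τ = 152 × 1.82 = 276.6 N·m clockwise.
Hanging mass: 12.5 × 10 = 125 N down at 1.15 m → arm 1.15 m, τ = 125 × 1.15 = 143.8 N·m clockwise.
Net moment of the loads = 1244 N·m clockwise.
The upward force F acts at a point 4.73 m from the left end, arm 4.73 m, giving F × 4.73 counterclockwise.
Setting net torque to zero: F × 4.73 = 1244 → F = 1244 / 4.73 = 263 N.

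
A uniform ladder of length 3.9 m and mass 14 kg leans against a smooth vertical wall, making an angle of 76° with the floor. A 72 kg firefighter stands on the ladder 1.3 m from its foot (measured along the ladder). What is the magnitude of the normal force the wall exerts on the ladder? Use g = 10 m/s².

N_wall ≈ 77.3 N

Sum moments about the foot of the ladder (the floor normal and friction both act there and drop out).
Ladder weight 14×10 = 140 N acts at 1.95 m along the ladder; its horizontal arm is 1.95·cos76° = 0.4717 m → τ = 66.04 N·m clockwise.
Firefighter: 72×10 = 720 N at 1.3 m → arm 0.3145 m → τ = 226.4 N·m clockwise.
Wall normal N acts horizontally at the top; its moment arm is the height L sinθ = 3.9·sin76° = 3.784 m, counterclockwise.
For rotational equilibrium, N × 3.784 = 292.4, so N = 77.3 N.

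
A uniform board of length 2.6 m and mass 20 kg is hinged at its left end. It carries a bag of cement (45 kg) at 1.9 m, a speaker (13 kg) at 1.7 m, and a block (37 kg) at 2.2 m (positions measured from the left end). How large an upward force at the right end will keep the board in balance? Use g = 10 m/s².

Sum moments about the left end (the unknown pivot reaction has zero arm there).
Beam weight: 20 × 10 = 200 N down at 1.3 m → arm 1.3 m, τ = 200 × 1.3 = 260 N·m clockwise.
Bag of cement: 45 × 10 = 450 N down at 1.9 m → arm 1.9 m, τ = 450 × 1.9 = 855 N·m clockwise.
Speaker: 13 × 10 = 130 N down at 1.7 m → arm 1.7 m, τ = 130 × 1.7 = 221 N·m clockwise.
Block: 37 × 10 = 370 N down at 2.2 m → arm 2.2 m, τ = 370 × 2.2 = 814 N·m clockwise.
Net moment of the loads = 2150 N·m clockwise.
The upward force F acts at the right end, arm 2.6 m, giving F × 2.6 counterclockwise.
Balancing moments: F × 2.6 = 2150, giving F = 2150 / 2.6 = 827 N.

F ≈ 827 N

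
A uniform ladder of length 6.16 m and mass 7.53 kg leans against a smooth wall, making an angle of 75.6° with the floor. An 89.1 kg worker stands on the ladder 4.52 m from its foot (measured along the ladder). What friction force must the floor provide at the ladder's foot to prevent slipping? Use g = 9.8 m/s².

f ≈ 174 N

Sum moments about the foot of the ladder (the floor normal and friction both act there and drop out).
Ladder weight 7.53×9.8 = 73.79 N acts at 3.08 m along the ladder; its horizontal arm is 3.08·cos75.6° = 0.766 m → τ = 56.52 N·m clockwise.
Worker: 89.1×9.8 = 873.2 N at 4.52 m → arm 1.124 m → τ = 981.5 N·m clockwise.
Wall normal N acts horizontally at the top; its moment arm is the height L sinθ = 6.16·sin75.6° = 5.966 m, counterclockwise.
Setting net torque to zero: N × 5.966 = 1038 → N = 174 N.
ΣFx = 0: friction at the foot balances the wall's push, so f = N_wall = 174 N.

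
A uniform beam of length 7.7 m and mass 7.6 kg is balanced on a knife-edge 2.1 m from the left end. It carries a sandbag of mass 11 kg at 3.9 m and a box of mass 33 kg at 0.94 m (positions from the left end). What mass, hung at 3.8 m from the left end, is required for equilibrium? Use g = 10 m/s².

Take moments about the knife-edge (at 2.1 m from the left end).
Beam weight: 7.6 × 10 = 76 N down at 3.85 m → arm 1.75 m, τ = 76 × 1.75 = 133 N·m clockwise.
Sandbag: 11 × 10 = 110 N down at 3.9 m → arm 1.8 m, τ = 110 × 1.8 = 198 N·m clockwise.
Box: 33 × 10 = 330 N down at 0.94 m → arm 1.16 m, τ = 330 × 1.16 = 382.8 N·m counterclockwise.
Net moment of known loads = 51.8 N·m counterclockwise.
An unknown mass m at 3.8 m has arm 1.7 m; its moment is m·g·1.7 clockwise.
Στ = 0 ⇒ m × 10 × 1.7 = 51.8 ⇒ m = 51.8 / (10 × 1.7) = 3.05 kg.

m ≈ 3.05 kg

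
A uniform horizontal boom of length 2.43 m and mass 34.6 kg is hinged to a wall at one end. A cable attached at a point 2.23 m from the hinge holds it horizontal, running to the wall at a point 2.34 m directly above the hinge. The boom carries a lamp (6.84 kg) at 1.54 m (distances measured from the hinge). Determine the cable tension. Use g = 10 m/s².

T ≈ 326 N

About the hinge:
Beam weight: 34.6 × 10 = 346 N down at 1.215 m → arm 1.215 m, τ = 346 × 1.215 = 420.4 N·m clockwise.
Lamp: 6.84 × 10 = 68.4 N down at 1.54 m → arm 1.54 m, τ = 68.4 × 1.54 = 105.3 N·m clockwise.
Total clockwise load moment = 525.7 N·m.
The cable tension T acts at 2.23 m; only its component perpendicular to the boom, T sinθ, produces torque. sinθ = h/√(h²+d²) = 2.34/√(2.34²+2.23²) = 0.7239.
For rotational equilibrium, T × 2.23 × 0.7239 = 525.7, so T = 525.7 / 1.614 = 326 N.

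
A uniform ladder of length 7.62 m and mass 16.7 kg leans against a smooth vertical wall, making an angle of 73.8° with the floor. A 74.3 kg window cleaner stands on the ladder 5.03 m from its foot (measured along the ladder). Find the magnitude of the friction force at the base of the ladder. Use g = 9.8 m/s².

Choose the foot of the ladder as the axis so the floor normal and friction both act there and drop out.
Ladder weight 16.7×9.8 = 163.7 N acts at 3.81 m along the ladder; its horizontal arm is 3.81·cos73.8° = 1.063 m → τ = 174 N·m clockwise.
Window cleaner: 74.3×9.8 = 728.1 N at 5.03 m → arm 1.403 m → τ = 1022 N·m clockwise.
Wall normal N acts horizontally at the top; its moment arm is the height L sinθ = 7.62·sin73.8° = 7.317 m, counterclockwise.
For rotational equilibrium, N × 7.317 = 1196, so N = 163 N.
ΣFx = 0: friction at the foot balances the wall's push, so f = N_wall = 163 N.

f ≈ 163 N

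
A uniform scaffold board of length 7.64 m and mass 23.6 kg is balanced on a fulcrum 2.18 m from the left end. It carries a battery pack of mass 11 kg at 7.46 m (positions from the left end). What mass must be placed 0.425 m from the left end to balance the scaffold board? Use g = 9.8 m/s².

Taking torques about the fulcrum (at 2.18 m from the left end):
Beam weight: 23.6 × 9.8 = 231.3 N down at 3.82 m → arm 1.64 m, τ = 231.3 × 1.64 = 379.3 N·m clockwise.
Battery pack: 11 × 9.8 = 107.8 N down at 7.46 m → arm 5.28 m, τ = 107.8 × 5.28 = 569.2 N·m clockwise.
Net moment of known loads = 948.5 N·m clockwise.
An unknown mass m at 0.425 m has arm 1.755 m; its moment is m·g·1.755 counterclockwise.
Balancing moments: m × 9.8 × 1.755 = 948.5, giving m = 948.5 / (9.8 × 1.755) = 55.1 kg.

m ≈ 55.1 kg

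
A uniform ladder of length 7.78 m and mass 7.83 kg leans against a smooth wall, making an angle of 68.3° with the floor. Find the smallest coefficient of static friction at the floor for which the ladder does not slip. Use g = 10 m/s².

Taking torques about the foot of the ladder:
Ladder weight 7.83×10 = 78.3 N acts at 3.89 m along the ladder; its horizontal arm is 3.89·cos68.3° = 1.438 m → τ = 112.6 N·m clockwise.
Wall normal N acts horizontally at the top; its moment arm is the height L sinθ = 7.78·sin68.3° = 7.229 m, counterclockwise.
Balancing moments: N × 7.229 = 112.6, giving N = 15.58 N.
ΣFx = 0 ⇒ f = N_wall = 15.58 N. ΣFy = 0 ⇒ N_floor = 78.3 N.
μ_min = f / N_floor = 15.58 / 78.3 = 0.199.

μ_min ≈ 0.199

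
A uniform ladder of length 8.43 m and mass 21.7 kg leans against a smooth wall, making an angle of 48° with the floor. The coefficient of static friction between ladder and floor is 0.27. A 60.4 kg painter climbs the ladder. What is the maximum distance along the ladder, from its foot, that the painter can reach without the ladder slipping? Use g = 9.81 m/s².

About the foot of the ladder:
Ladder weight 21.7×9.81 = 212.9 N acts at 4.215 m along the ladder; its horizontal arm is 4.215·cos48° = 2.82 m → τ = 600.4 N·m clockwise.
Painter weight 60.4×9.81 = 592.5 N at distance d → arm d·cos48° → τ = 592.5·d·0.6691 clockwise.
Wall normal N at the top has arm L sinθ = 6.265 m counterclockwise, so Στ = 0 gives N·6.265 = 600.4 + 396.4·d.
ΣFy = 0 ⇒ N_floor = 805.4 N, so the maximum friction is μ_s·N_floor = 0.27×805.4 = 217.5 N. ΣFx = 0 ⇒ N_wall = f, so at the slipping point N = 217.5 N.
Substituting: 217.5×6.265 = 600.4 + 396.4·d ⇒ d = (1363 − 600.4) / 396.4 = 1.92 m.

d ≈ 1.92 m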